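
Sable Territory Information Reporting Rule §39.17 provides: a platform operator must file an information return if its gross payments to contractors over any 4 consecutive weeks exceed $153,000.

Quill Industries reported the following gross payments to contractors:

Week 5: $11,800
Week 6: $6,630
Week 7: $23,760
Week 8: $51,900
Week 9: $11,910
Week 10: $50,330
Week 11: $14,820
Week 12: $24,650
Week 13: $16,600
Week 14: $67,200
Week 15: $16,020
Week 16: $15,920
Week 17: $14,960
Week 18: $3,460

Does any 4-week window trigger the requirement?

Week 5–Week 8: $11,800 + $6,630 + $23,760 + $51,900 = $94,090 (under)
Week 6–Week 9: $6,630 + $23,760 + $51,900 + $11,910 = $94,200 (under)
Week 7–Week 10: $23,760 + $51,900 + $11,910 + $50,330 = $137,900 (under)
Week 8–Week 11: $51,900 + $11,910 + $50,330 + $14,820 = $128,960 (under)
Week 9–Week 12: $11,910 + $50,330 + $14,820 + $24,650 = $101,710 (under)
Week 10–Week 13: $50,330 + $14,820 + $24,650 + $16,600 = $106,400 (under)
Week 11–Week 14: $14,820 + $24,650 + $16,600 + $67,200 = $123,270 (under)
Week 12–Week 15: $24,650 + $16,600 + $67,200 + $16,020 = $124,470 (under)
Week 13–Week 16: $16,600 + $67,200 + $16,020 + $15,920 = $115,740 (under)
Week 14–Week 17: $67,200 + $16,020 + $15,920 + $14,960 = $114,100 (under)
Week 15–Week 18: $16,020 + $15,920 + $14,960 + $3,460 = $50,360 (under)
No window exceeds $153,000.

No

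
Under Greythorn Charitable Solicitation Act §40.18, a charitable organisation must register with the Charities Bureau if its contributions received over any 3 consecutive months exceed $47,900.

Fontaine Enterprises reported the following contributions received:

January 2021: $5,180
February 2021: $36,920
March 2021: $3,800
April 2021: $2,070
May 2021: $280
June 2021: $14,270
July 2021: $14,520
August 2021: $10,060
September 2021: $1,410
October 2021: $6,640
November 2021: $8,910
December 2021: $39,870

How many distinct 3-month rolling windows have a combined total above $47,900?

1

January 2021–March 2021: $5,180 + $36,920 + $3,800 = $45,900 (under)
February 2021–April 2021: $36,920 + $3,800 + $2,070 = $42,790 (under)
March 2021–May 2021: $3,800 + $2,070 + $280 = $6,150 (under)
April 2021–June 2021: $2,070 + $280 + $14,270 = $16,620 (under)
May 2021–July 2021: $280 + $14,270 + $14,520 = $29,070 (under)
June 2021–August 2021: $14,270 + $14,520 + $10,060 = $38,850 (under)
July 2021–September 2021: $14,520 + $10,060 + $1,410 = $25,990 (under)
August 2021–October 2021: $10,060 + $1,410 + $6,640 = $18,110 (under)
September 2021–November 2021: $1,410 + $6,640 + $8,910 = $16,960 (under)
October 2021–December 2021: $6,640 + $8,910 + $39,870 = $55,420 (over)
1 window exceeds the threshold.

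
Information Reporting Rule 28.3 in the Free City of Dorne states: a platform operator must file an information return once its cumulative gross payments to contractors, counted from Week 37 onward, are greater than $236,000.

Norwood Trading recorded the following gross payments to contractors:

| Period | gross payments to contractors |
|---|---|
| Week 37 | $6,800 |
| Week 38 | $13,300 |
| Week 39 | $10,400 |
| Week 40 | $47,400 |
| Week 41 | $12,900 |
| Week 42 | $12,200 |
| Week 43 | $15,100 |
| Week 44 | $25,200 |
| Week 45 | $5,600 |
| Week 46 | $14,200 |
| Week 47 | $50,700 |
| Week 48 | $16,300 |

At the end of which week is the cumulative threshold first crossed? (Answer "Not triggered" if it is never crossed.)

Not triggered

Through Week 37: $6,800
Through Week 38: $20,100
Through Week 39: $30,500
Through Week 40: $77,900
Through Week 41: $90,800
Through Week 42: $103,000
Through Week 43: $118,100
Through Week 44: $143,300
Through Week 45: $148,900
Through Week 46: $163,100
Through Week 47: $213,800
Through Week 48: $230,100
Final cumulative total $230,100 ≤ $236,000; the threshold is never exceeded.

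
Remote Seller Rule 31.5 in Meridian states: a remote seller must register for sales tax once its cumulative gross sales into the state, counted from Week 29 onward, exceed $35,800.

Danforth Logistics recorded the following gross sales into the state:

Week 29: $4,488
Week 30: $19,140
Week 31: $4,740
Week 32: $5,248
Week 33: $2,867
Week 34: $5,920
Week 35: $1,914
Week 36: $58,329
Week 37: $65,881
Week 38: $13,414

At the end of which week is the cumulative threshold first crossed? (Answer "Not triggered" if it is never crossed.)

Week 33

Through Week 29: $4,488
Through Week 30: $23,628
Through Week 31: $28,368
Through Week 32: $33,616
Through Week 33: $36,483 ← exceeds threshold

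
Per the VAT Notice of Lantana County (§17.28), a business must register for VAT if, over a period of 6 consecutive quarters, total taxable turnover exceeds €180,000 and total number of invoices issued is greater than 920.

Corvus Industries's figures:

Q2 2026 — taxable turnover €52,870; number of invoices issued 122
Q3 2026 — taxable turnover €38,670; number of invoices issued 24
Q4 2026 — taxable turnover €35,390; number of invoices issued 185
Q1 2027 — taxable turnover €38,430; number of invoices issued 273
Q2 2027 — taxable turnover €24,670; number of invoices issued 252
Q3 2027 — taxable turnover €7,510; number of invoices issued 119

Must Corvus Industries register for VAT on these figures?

Total taxable turnover: €52,870 + €38,670 + €35,390 + €38,430 + €24,670 + €7,510 = €197,540 (> €180,000).
Total number of invoices issued: 122 + 24 + 185 + 273 + 252 + 119 = 975 (> 920).
The test is 'and': both thresholds are exceeded.

Yes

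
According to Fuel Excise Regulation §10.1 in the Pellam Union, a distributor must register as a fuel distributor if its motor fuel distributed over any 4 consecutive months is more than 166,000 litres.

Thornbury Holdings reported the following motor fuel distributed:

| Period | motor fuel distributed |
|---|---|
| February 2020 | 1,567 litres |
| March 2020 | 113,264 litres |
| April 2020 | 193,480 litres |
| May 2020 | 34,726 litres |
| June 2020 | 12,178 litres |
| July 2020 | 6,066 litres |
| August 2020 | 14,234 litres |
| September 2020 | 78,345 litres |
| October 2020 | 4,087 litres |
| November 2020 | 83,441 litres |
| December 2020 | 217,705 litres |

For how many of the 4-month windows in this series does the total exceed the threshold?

February 2020–May 2020: 1,567 litres + 113,264 litres + 193,480 litres + 34,726 litres = 343,037 litres (over)
March 2020–June 2020: 113,264 litres + 193,480 litres + 34,726 litres + 12,178 litres = 353,648 litres (over)
April 2020–July 2020: 193,480 litres + 34,726 litres + 12,178 litres + 6,066 litres = 246,450 litres (over)
May 2020–August 2020: 34,726 litres + 12,178 litres + 6,066 litres + 14,234 litres = 67,204 litres (under)
June 2020–September 2020: 12,178 litres + 6,066 litres + 14,234 litres + 78,345 litres = 110,823 litres (under)
July 2020–October 2020: 6,066 litres + 14,234 litres + 78,345 litres + 4,087 litres = 102,732 litres (under)
August 2020–November 2020: 14,234 litres + 78,345 litres + 4,087 litres + 83,441 litres = 180,107 litres (over)
September 2020–December 2020: 78,345 litres + 4,087 litres + 83,441 litres + 217,705 litres = 383,578 litres (over)
5 windows exceed the threshold.

5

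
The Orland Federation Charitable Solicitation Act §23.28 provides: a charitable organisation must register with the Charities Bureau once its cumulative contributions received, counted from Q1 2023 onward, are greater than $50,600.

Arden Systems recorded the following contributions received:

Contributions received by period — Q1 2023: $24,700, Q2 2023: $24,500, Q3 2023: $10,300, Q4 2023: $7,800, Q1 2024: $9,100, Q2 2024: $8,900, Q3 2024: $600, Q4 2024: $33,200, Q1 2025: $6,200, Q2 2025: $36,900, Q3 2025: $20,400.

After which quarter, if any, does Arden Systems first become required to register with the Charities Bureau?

Q3 2023

Through Q1 2023: $24,700
Through Q2 2023: $49,200
Through Q3 2023: $59,500 ← exceeds threshold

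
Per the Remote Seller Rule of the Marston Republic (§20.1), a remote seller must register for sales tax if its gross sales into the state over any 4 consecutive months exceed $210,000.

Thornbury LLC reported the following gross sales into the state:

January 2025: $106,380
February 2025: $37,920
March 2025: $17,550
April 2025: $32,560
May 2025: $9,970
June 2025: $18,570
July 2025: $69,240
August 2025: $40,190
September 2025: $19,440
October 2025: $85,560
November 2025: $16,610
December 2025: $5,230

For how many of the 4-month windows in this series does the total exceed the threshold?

1

January 2025–April 2025: $106,380 + $37,920 + $17,550 + $32,560 = $194,410 (under)
February 2025–May 2025: $37,920 + $17,550 + $32,560 + $9,970 = $98,000 (under)
March 2025–June 2025: $17,550 + $32,560 + $9,970 + $18,570 = $78,650 (under)
April 2025–July 2025: $32,560 + $9,970 + $18,570 + $69,240 = $130,340 (under)
May 2025–August 2025: $9,970 + $18,570 + $69,240 + $40,190 = $137,970 (under)
June 2025–September 2025: $18,570 + $69,240 + $40,190 + $19,440 = $147,440 (under)
July 2025–October 2025: $69,240 + $40,190 + $19,440 + $85,560 = $214,430 (over)
August 2025–November 2025: $40,190 + $19,440 + $85,560 + $16,610 = $161,800 (under)
September 2025–December 2025: $19,440 + $85,560 + $16,610 + $5,230 = $126,840 (under)
1 window exceeds the threshold.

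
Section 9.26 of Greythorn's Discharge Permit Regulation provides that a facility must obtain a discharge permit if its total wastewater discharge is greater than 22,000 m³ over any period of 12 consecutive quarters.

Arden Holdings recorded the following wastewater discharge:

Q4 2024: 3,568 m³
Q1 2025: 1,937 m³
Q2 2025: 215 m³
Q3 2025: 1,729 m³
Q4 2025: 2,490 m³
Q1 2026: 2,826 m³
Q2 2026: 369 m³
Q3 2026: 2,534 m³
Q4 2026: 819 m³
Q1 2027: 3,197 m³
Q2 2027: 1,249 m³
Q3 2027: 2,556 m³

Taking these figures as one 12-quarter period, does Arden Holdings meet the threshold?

Total wastewater discharge: 3,568 m³ + 1,937 m³ + 215 m³ + 1,729 m³ + 2,490 m³ + 2,826 m³ + 369 m³ + 2,534 m³ + 819 m³ + 3,197 m³ + 1,249 m³ + 2,556 m³ = 23,489 m³.
23,489 m³ > 22,000 m³, so the threshold is exceeded.

Yes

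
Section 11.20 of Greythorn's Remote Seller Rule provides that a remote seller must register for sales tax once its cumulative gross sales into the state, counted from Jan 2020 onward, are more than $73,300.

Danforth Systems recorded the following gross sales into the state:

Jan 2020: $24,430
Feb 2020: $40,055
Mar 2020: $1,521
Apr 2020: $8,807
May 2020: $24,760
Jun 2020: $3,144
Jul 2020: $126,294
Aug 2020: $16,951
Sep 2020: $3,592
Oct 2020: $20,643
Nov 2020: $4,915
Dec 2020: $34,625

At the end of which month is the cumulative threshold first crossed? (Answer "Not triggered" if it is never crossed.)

Through Jan 2020: $24,430
Through Feb 2020: $64,485
Through Mar 2020: $66,006
Through Apr 2020: $74,813 ← exceeds threshold

Apr 2020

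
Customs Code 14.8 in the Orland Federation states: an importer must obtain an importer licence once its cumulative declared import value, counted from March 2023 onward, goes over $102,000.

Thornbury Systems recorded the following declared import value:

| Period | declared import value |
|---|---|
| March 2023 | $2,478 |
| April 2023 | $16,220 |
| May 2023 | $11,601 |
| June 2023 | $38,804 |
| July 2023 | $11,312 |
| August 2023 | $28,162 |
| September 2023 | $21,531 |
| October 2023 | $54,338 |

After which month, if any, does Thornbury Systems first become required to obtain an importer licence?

August 2023

Through March 2023: $2,478
Through April 2023: $18,698
Through May 2023: $30,299
Through June 2023: $69,103
Through July 2023: $80,415
Through August 2023: $108,577 ← exceeds threshold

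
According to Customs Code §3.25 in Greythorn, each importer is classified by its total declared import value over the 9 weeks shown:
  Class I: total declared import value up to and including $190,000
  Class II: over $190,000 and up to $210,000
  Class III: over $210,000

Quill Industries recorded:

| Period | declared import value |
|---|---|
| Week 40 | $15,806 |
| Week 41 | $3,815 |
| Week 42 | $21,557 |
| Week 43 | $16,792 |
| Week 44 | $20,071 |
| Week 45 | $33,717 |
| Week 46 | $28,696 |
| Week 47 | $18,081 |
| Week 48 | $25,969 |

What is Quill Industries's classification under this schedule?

Total declared import value: $15,806 + $3,815 + $21,557 + $16,792 + $20,071 + $33,717 + $28,696 + $18,081 + $25,969 = $184,504.
$184,504 ≤ $190,000, so Class I applies.

Class I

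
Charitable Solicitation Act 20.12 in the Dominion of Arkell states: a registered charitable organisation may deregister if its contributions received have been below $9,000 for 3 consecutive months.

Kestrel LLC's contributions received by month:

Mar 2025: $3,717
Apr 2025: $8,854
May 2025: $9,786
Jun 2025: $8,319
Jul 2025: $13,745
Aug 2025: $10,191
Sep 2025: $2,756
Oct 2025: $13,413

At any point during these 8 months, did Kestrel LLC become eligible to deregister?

No

Months below $9,000: Mar 2025, Apr 2025, Jun 2025, Sep 2025.
Longest run of consecutive months below the threshold: 2.
2 < 3, so Kestrel LLC never became eligible.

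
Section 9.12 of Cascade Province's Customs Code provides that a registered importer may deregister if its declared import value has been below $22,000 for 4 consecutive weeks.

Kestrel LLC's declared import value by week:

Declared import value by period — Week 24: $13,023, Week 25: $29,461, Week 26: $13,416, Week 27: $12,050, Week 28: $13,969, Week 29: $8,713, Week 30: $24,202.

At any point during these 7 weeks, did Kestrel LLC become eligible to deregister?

Weeks below $22,000: Week 24, Week 26, Week 27, Week 28, Week 29.
Longest run of consecutive weeks below the threshold: 4.
4 ≥ 4, so Kestrel LLC became eligible.

Yes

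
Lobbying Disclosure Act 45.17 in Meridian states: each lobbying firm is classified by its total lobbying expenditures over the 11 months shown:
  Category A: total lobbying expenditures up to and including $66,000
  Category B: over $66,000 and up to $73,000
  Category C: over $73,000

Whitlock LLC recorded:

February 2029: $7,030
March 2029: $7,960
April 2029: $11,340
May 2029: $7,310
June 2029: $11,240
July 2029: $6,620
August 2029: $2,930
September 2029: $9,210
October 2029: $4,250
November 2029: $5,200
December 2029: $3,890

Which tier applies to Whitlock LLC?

Category C

Total lobbying expenditures: $7,030 + $7,960 + $11,340 + $7,310 + $11,240 + $6,620 + $2,930 + $9,210 + $4,250 + $5,200 + $3,890 = $76,980.
$76,980 > $73,000, so Category C applies.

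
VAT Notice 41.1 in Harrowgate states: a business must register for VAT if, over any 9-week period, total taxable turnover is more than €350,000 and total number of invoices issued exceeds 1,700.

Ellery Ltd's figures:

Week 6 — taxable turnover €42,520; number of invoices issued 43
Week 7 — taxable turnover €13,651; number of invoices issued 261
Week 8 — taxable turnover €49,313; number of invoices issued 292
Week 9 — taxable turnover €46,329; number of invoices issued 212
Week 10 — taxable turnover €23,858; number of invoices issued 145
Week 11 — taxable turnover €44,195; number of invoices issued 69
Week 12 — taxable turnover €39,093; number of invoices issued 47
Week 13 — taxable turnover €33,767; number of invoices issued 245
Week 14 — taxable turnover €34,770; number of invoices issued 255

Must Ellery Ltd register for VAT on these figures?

No

Total taxable turnover: €42,520 + €13,651 + €49,313 + €46,329 + €23,858 + €44,195 + €39,093 + €33,767 + €34,770 = €327,496 (≤ €350,000).
Total number of invoices issued: 43 + 261 + 292 + 212 + 145 + 69 + 47 + 245 + 255 = 1,569 (≤ 1,700).
The test is 'and': the rule requires both, and at least one is not exceeded.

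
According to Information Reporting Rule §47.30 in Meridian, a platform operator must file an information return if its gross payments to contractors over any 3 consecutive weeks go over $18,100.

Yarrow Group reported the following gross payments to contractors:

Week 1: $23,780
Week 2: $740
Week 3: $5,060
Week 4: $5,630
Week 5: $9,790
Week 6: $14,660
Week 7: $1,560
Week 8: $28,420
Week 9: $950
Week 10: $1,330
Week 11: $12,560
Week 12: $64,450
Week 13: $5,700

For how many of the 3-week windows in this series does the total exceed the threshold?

Week 1–Week 3: $23,780 + $740 + $5,060 = $29,580 (over)
Week 2–Week 4: $740 + $5,060 + $5,630 = $11,430 (under)
Week 3–Week 5: $5,060 + $5,630 + $9,790 = $20,480 (over)
Week 4–Week 6: $5,630 + $9,790 + $14,660 = $30,080 (over)
Week 5–Week 7: $9,790 + $14,660 + $1,560 = $26,010 (over)
Week 6–Week 8: $14,660 + $1,560 + $28,420 = $44,640 (over)
Week 7–Week 9: $1,560 + $28,420 + $950 = $30,930 (over)
Week 8–Week 10: $28,420 + $950 + $1,330 = $30,700 (over)
Week 9–Week 11: $950 + $1,330 + $12,560 = $14,840 (under)
Week 10–Week 12: $1,330 + $12,560 + $64,450 = $78,340 (over)
Week 11–Week 13: $12,560 + $64,450 + $5,700 = $82,710 (over)
9 windows exceed the threshold.

9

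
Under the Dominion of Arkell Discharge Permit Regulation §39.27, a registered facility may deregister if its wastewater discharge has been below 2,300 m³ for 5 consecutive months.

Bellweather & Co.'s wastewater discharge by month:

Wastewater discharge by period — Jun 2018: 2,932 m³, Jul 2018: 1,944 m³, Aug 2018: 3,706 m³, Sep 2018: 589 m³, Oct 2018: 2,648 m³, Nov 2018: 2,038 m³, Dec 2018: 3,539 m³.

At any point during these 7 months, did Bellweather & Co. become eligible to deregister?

Months below 2,300 m³: Jul 2018, Sep 2018, Nov 2018.
Longest run of consecutive months below the threshold: 1.
1 < 5, so Bellweather & Co. never became eligible.

No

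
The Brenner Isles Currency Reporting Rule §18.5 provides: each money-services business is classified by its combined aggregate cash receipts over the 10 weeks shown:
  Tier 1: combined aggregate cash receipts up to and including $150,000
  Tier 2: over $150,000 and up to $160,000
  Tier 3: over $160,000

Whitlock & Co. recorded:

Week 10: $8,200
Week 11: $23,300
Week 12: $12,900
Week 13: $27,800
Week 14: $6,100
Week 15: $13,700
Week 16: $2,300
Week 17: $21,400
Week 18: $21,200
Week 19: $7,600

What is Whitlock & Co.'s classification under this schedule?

Combined aggregate cash receipts: $8,200 + $23,300 + $12,900 + $27,800 + $6,100 + $13,700 + $2,300 + $21,400 + $21,200 + $7,600 = $144,500.
$144,500 ≤ $150,000, so Tier 1 applies.

Tier 1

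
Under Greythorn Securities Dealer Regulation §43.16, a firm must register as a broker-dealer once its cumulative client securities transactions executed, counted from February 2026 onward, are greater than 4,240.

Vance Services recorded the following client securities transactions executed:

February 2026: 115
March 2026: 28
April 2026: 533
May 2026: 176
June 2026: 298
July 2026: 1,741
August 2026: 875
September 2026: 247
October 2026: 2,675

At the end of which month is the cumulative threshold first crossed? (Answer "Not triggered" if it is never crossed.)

Through February 2026: 115
Through March 2026: 143
Through April 2026: 676
Through May 2026: 852
Through June 2026: 1,150
Through July 2026: 2,891
Through August 2026: 3,766
Through September 2026: 4,013
Through October 2026: 6,688 ← exceeds threshold

October 2026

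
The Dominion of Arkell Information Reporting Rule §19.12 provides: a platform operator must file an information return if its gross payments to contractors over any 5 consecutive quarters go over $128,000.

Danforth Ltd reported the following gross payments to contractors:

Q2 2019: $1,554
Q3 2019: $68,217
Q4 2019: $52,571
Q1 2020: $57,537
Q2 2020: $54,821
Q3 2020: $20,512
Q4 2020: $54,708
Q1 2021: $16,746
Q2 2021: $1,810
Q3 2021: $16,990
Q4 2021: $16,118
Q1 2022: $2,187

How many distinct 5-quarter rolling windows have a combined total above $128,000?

5

Q2 2019–Q2 2020: $1,554 + $68,217 + $52,571 + $57,537 + $54,821 = $234,700 (over)
Q3 2019–Q3 2020: $68,217 + $52,571 + $57,537 + $54,821 + $20,512 = $253,658 (over)
Q4 2019–Q4 2020: $52,571 + $57,537 + $54,821 + $20,512 + $54,708 = $240,149 (over)
Q1 2020–Q1 2021: $57,537 + $54,821 + $20,512 + $54,708 + $16,746 = $204,324 (over)
Q2 2020–Q2 2021: $54,821 + $20,512 + $54,708 + $16,746 + $1,810 = $148,597 (over)
Q3 2020–Q3 2021: $20,512 + $54,708 + $16,746 + $1,810 + $16,990 = $110,766 (under)
Q4 2020–Q4 2021: $54,708 + $16,746 + $1,810 + $16,990 + $16,118 = $106,372 (under)
Q1 2021–Q1 2022: $16,746 + $1,810 + $16,990 + $16,118 + $2,187 = $53,851 (under)
5 windows exceed the threshold.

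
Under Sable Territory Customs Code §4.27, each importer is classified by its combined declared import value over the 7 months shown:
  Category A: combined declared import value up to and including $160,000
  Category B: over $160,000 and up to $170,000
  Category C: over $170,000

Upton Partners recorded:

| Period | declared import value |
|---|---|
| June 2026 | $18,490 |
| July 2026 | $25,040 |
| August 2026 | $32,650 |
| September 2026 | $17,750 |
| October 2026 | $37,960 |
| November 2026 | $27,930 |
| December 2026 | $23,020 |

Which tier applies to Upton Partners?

Combined declared import value: $18,490 + $25,040 + $32,650 + $17,750 + $37,960 + $27,930 + $23,020 = $182,840.
$182,840 > $170,000, so Category C applies.

Category C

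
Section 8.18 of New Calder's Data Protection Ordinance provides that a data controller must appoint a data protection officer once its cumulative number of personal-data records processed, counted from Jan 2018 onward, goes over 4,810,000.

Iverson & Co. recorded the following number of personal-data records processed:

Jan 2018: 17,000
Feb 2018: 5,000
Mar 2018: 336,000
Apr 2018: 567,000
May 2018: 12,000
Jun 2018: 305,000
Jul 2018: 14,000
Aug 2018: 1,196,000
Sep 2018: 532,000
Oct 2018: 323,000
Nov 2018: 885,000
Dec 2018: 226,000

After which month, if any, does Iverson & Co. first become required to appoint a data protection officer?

Through Jan 2018: 17,000
Through Feb 2018: 22,000
Through Mar 2018: 358,000
Through Apr 2018: 925,000
Through May 2018: 937,000
Through Jun 2018: 1,242,000
Through Jul 2018: 1,256,000
Through Aug 2018: 2,452,000
Through Sep 2018: 2,984,000
Through Oct 2018: 3,307,000
Through Nov 2018: 4,192,000
Through Dec 2018: 4,418,000
Final cumulative total 4,418,000 ≤ 4,810,000; the threshold is never exceeded.

Not triggered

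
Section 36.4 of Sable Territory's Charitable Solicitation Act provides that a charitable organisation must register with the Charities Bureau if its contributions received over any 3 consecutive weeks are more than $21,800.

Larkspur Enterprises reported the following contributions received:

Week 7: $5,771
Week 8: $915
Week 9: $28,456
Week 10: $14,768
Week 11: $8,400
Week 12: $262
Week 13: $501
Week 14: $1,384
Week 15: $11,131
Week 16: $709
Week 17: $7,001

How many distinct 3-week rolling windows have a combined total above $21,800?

Week 7–Week 9: $5,771 + $915 + $28,456 = $35,142 (over)
Week 8–Week 10: $915 + $28,456 + $14,768 = $44,139 (over)
Week 9–Week 11: $28,456 + $14,768 + $8,400 = $51,624 (over)
Week 10–Week 12: $14,768 + $8,400 + $262 = $23,430 (over)
Week 11–Week 13: $8,400 + $262 + $501 = $9,163 (under)
Week 12–Week 14: $262 + $501 + $1,384 = $2,147 (under)
Week 13–Week 15: $501 + $1,384 + $11,131 = $13,016 (under)
Week 14–Week 16: $1,384 + $11,131 + $709 = $13,224 (under)
Week 15–Week 17: $11,131 + $709 + $7,001 = $18,841 (under)
4 windows exceed the threshold.

4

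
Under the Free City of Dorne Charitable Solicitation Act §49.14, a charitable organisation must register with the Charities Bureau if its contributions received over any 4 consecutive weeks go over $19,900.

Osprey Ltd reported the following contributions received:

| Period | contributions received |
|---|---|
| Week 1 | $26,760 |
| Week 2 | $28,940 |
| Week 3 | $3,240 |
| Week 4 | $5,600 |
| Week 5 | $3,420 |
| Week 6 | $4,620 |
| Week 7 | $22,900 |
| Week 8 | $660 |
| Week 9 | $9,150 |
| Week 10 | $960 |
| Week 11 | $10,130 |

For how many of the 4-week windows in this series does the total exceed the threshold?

7

Week 1–Week 4: $26,760 + $28,940 + $3,240 + $5,600 = $64,540 (over)
Week 2–Week 5: $28,940 + $3,240 + $5,600 + $3,420 = $41,200 (over)
Week 3–Week 6: $3,240 + $5,600 + $3,420 + $4,620 = $16,880 (under)
Week 4–Week 7: $5,600 + $3,420 + $4,620 + $22,900 = $36,540 (over)
Week 5–Week 8: $3,420 + $4,620 + $22,900 + $660 = $31,600 (over)
Week 6–Week 9: $4,620 + $22,900 + $660 + $9,150 = $37,330 (over)
Week 7–Week 10: $22,900 + $660 + $9,150 + $960 = $33,670 (over)
Week 8–Week 11: $660 + $9,150 + $960 + $10,130 = $20,900 (over)
7 windows exceed the threshold.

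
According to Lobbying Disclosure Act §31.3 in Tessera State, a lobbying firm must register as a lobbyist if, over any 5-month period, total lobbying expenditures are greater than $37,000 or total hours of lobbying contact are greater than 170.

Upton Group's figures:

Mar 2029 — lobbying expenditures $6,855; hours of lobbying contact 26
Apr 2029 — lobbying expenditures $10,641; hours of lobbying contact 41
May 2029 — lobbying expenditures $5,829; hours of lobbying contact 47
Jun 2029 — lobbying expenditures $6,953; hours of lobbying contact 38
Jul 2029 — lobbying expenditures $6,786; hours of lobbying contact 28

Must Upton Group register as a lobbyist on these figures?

Yes

Total lobbying expenditures: $6,855 + $10,641 + $5,829 + $6,953 + $6,786 = $37,064 (> $37,000).
Total hours of lobbying contact: 26 + 41 + 47 + 38 + 28 = 180 (> 170).
The test is 'or': at least one threshold is exceeded.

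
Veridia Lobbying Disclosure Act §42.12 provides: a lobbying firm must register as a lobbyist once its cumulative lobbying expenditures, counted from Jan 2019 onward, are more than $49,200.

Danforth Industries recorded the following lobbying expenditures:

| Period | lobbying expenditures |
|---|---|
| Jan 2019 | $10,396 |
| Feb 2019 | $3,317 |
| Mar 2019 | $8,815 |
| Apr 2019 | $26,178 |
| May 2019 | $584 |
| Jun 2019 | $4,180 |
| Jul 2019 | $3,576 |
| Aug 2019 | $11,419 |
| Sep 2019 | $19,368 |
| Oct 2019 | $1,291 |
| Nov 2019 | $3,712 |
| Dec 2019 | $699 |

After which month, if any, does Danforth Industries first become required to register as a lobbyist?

Through Jan 2019: $10,396
Through Feb 2019: $13,713
Through Mar 2019: $22,528
Through Apr 2019: $48,706
Through May 2019: $49,290 ← exceeds threshold

May 2019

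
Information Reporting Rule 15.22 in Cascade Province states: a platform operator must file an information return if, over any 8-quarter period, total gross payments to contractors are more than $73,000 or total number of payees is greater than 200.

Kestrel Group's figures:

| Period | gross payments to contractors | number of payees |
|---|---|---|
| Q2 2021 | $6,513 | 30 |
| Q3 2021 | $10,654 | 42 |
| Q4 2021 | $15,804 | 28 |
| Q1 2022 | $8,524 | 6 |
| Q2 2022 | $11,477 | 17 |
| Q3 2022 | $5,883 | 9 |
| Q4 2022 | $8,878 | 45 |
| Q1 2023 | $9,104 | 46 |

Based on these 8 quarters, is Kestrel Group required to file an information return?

Yes

Total gross payments to contractors: $6,513 + $10,654 + $15,804 + $8,524 + $11,477 + $5,883 + $8,878 + $9,104 = $76,837 (> $73,000).
Total number of payees: 30 + 42 + 28 + 6 + 17 + 9 + 45 + 46 = 223 (> 200).
The test is 'or': at least one threshold is exceeded.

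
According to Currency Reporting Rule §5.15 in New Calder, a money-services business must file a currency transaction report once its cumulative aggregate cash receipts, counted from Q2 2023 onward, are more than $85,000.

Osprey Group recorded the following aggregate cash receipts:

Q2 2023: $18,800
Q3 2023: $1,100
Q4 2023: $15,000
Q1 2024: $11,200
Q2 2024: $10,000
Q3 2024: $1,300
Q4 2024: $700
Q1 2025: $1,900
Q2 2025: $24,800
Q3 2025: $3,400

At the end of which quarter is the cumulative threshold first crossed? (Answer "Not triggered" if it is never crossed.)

Q3 2025

Through Q2 2023: $18,800
Through Q3 2023: $19,900
Through Q4 2023: $34,900
Through Q1 2024: $46,100
Through Q2 2024: $56,100
Through Q3 2024: $57,400
Through Q4 2024: $58,100
Through Q1 2025: $60,000
Through Q2 2025: $84,800
Through Q3 2025: $88,200 ← exceeds threshold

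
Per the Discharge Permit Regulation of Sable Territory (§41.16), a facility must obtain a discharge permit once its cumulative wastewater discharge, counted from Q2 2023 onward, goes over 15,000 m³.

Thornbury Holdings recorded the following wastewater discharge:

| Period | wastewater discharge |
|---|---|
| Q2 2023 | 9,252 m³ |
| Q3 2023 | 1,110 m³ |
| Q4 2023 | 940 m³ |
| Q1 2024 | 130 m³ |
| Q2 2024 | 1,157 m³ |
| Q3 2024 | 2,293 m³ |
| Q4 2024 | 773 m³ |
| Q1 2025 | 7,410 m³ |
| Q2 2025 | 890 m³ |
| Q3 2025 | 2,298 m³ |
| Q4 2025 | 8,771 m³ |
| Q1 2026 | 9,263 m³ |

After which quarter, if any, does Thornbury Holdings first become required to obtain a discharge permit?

Q4 2024

Through Q2 2023: 9,252 m³
Through Q3 2023: 10,362 m³
Through Q4 2023: 11,302 m³
Through Q1 2024: 11,432 m³
Through Q2 2024: 12,589 m³
Through Q3 2024: 14,882 m³
Through Q4 2024: 15,655 m³ ← exceeds threshold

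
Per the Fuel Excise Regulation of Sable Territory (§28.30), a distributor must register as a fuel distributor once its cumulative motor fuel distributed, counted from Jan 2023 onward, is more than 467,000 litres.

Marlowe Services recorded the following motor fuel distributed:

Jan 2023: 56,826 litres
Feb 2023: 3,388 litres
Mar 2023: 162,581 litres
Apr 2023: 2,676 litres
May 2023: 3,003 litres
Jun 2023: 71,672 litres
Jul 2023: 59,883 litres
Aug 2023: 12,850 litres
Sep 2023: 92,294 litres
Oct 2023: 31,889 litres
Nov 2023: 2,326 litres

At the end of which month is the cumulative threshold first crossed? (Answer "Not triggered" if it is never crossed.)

Oct 2023

Through Jan 2023: 56,826 litres
Through Feb 2023: 60,214 litres
Through Mar 2023: 222,795 litres
Through Apr 2023: 225,471 litres
Through May 2023: 228,474 litres
Through Jun 2023: 300,146 litres
Through Jul 2023: 360,029 litres
Through Aug 2023: 372,879 litres
Through Sep 2023: 465,173 litres
Through Oct 2023: 497,062 litres ← exceeds threshold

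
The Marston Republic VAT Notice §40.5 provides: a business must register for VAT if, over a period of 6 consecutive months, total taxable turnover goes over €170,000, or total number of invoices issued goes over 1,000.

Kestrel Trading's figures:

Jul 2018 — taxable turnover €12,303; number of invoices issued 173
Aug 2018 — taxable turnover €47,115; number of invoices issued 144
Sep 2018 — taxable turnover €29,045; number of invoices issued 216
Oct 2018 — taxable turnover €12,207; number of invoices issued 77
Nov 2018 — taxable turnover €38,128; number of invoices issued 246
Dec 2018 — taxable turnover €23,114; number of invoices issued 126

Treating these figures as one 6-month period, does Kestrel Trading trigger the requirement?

Total taxable turnover: €12,303 + €47,115 + €29,045 + €12,207 + €38,128 + €23,114 = €161,912 (≤ €170,000).
Total number of invoices issued: 173 + 144 + 216 + 77 + 246 + 126 = 982 (≤ 1,000).
The test is 'or': neither threshold is exceeded.

No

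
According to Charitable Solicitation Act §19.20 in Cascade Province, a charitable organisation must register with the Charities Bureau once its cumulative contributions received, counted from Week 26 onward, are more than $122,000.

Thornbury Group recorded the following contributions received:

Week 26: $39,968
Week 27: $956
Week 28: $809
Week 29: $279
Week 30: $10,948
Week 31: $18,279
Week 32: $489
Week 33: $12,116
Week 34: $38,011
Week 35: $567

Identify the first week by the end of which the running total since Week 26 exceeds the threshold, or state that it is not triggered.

Through Week 26: $39,968
Through Week 27: $40,924
Through Week 28: $41,733
Through Week 29: $42,012
Through Week 30: $52,960
Through Week 31: $71,239
Through Week 32: $71,728
Through Week 33: $83,844
Through Week 34: $121,855
Through Week 35: $122,422 ← exceeds threshold

Week 35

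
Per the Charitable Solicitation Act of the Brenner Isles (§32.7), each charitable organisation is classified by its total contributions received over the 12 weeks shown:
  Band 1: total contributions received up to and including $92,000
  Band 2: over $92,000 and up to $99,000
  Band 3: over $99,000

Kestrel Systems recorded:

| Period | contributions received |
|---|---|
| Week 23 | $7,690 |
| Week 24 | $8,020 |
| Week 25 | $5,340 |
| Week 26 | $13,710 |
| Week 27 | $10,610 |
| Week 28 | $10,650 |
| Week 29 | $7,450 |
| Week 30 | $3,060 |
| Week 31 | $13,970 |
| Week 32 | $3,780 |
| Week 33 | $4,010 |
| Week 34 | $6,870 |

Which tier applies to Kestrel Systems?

Total contributions received: $7,690 + $8,020 + $5,340 + $13,710 + $10,610 + $10,650 + $7,450 + $3,060 + $13,970 + $3,780 + $4,010 + $6,870 = $95,160.
$92,000 < $95,160 ≤ $99,000, so Band 2 applies.

Band 2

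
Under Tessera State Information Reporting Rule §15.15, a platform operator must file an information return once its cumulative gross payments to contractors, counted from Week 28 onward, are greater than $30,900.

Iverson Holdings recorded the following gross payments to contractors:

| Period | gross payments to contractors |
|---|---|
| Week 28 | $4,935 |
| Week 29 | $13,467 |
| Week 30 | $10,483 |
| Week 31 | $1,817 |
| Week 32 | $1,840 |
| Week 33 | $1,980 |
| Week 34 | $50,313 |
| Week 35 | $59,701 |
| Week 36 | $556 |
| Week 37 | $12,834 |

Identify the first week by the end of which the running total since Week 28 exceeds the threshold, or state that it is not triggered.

Through Week 28: $4,935
Through Week 29: $18,402
Through Week 30: $28,885
Through Week 31: $30,702
Through Week 32: $32,542 ← exceeds threshold

Week 32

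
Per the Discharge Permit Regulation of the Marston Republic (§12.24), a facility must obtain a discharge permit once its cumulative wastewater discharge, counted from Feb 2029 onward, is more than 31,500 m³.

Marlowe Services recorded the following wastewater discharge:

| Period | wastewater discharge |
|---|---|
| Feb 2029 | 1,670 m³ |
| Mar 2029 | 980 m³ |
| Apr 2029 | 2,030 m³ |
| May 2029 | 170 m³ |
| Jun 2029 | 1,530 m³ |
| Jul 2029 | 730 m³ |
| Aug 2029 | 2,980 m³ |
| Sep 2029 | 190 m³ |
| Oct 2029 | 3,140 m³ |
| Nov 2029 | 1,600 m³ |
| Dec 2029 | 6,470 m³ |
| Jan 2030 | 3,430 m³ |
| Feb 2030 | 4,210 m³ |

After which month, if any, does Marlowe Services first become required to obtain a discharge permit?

Through Feb 2029: 1,670 m³
Through Mar 2029: 2,650 m³
Through Apr 2029: 4,680 m³
Through May 2029: 4,850 m³
Through Jun 2029: 6,380 m³
Through Jul 2029: 7,110 m³
Through Aug 2029: 10,090 m³
Through Sep 2029: 10,280 m³
Through Oct 2029: 13,420 m³
Through Nov 2029: 15,020 m³
Through Dec 2029: 21,490 m³
Through Jan 2030: 24,920 m³
Through Feb 2030: 29,130 m³
Final cumulative total 29,130 m³ ≤ 31,500 m³; the threshold is never exceeded.

Not triggered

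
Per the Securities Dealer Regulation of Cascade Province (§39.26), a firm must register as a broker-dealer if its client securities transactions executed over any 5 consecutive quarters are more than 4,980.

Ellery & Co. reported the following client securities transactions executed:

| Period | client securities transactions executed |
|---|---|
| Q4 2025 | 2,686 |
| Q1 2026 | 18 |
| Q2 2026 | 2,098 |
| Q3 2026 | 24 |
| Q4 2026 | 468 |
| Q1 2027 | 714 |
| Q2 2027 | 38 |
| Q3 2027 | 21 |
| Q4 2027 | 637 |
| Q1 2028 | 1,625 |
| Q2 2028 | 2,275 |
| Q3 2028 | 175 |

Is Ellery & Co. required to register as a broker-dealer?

Yes

Q4 2025–Q4 2026: 2,686 + 18 + 2,098 + 24 + 468 = 5,294 (over)
Q1 2026–Q1 2027: 18 + 2,098 + 24 + 468 + 714 = 3,322 (under)
Q2 2026–Q2 2027: 2,098 + 24 + 468 + 714 + 38 = 3,342 (under)
Q3 2026–Q3 2027: 24 + 468 + 714 + 38 + 21 = 1,265 (under)
Q4 2026–Q4 2027: 468 + 714 + 38 + 21 + 637 = 1,878 (under)
Q1 2027–Q1 2028: 714 + 38 + 21 + 637 + 1,625 = 3,035 (under)
Q2 2027–Q2 2028: 38 + 21 + 637 + 1,625 + 2,275 = 4,596 (under)
Q3 2027–Q3 2028: 21 + 637 + 1,625 + 2,275 + 175 = 4,733 (under)
At least one window exceeds 4,980.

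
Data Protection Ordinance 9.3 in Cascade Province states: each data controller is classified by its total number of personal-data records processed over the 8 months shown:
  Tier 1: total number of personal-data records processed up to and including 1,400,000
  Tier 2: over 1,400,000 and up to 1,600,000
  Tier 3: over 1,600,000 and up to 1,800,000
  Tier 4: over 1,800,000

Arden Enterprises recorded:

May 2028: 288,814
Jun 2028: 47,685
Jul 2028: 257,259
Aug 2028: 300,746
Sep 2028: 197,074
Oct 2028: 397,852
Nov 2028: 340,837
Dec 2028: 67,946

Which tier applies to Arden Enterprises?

Total number of personal-data records processed: 288,814 + 47,685 + 257,259 + 300,746 + 197,074 + 397,852 + 340,837 + 67,946 = 1,898,213.
1,898,213 > 1,800,000, so Tier 4 applies.

Tier 4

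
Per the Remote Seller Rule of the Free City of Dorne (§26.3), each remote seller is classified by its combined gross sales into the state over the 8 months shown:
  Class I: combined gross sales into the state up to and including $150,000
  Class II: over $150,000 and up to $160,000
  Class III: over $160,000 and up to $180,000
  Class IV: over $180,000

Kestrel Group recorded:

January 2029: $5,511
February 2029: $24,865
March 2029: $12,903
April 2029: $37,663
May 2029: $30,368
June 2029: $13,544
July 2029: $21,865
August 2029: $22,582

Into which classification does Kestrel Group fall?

Class III

Combined gross sales into the state: $5,511 + $24,865 + $12,903 + $37,663 + $30,368 + $13,544 + $21,865 + $22,582 = $169,301.
$160,000 < $169,301 ≤ $180,000, so Class III applies.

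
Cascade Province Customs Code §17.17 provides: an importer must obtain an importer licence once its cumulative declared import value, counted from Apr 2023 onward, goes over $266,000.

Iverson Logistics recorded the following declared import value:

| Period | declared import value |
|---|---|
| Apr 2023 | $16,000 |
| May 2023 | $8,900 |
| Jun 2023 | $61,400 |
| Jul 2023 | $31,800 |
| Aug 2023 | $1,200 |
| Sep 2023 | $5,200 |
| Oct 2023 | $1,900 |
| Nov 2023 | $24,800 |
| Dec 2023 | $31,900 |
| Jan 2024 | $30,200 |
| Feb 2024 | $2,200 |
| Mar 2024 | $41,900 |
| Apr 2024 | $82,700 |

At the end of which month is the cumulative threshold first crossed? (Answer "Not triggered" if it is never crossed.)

Apr 2024

Through Apr 2023: $16,000
Through May 2023: $24,900
Through Jun 2023: $86,300
Through Jul 2023: $118,100
Through Aug 2023: $119,300
Through Sep 2023: $124,500
Through Oct 2023: $126,400
Through Nov 2023: $151,200
Through Dec 2023: $183,100
Through Jan 2024: $213,300
Through Feb 2024: $215,500
Through Mar 2024: $257,400
Through Apr 2024: $340,100 ← exceeds threshold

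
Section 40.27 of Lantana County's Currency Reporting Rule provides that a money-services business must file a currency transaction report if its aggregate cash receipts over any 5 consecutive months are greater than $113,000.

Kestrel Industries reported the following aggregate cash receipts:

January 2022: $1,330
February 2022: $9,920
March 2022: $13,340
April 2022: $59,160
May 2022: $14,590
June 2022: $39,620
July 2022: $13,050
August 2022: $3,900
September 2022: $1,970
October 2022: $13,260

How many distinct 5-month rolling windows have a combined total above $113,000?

3

January 2022–May 2022: $1,330 + $9,920 + $13,340 + $59,160 + $14,590 = $98,340 (under)
February 2022–June 2022: $9,920 + $13,340 + $59,160 + $14,590 + $39,620 = $136,630 (over)
March 2022–July 2022: $13,340 + $59,160 + $14,590 + $39,620 + $13,050 = $139,760 (over)
April 2022–August 2022: $59,160 + $14,590 + $39,620 + $13,050 + $3,900 = $130,320 (over)
May 2022–September 2022: $14,590 + $39,620 + $13,050 + $3,900 + $1,970 = $73,130 (under)
June 2022–October 2022: $39,620 + $13,050 + $3,900 + $1,970 + $13,260 = $71,800 (under)
3 windows exceed the threshold.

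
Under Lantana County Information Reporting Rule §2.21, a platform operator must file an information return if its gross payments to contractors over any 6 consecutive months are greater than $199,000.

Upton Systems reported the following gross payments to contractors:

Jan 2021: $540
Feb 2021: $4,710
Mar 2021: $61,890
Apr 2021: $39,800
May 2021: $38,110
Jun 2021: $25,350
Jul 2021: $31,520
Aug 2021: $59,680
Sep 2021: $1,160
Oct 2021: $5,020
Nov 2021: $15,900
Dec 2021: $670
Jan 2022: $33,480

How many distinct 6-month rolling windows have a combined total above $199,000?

Jan 2021–Jun 2021: $540 + $4,710 + $61,890 + $39,800 + $38,110 + $25,350 = $170,400 (under)
Feb 2021–Jul 2021: $4,710 + $61,890 + $39,800 + $38,110 + $25,350 + $31,520 = $201,380 (over)
Mar 2021–Aug 2021: $61,890 + $39,800 + $38,110 + $25,350 + $31,520 + $59,680 = $256,350 (over)
Apr 2021–Sep 2021: $39,800 + $38,110 + $25,350 + $31,520 + $59,680 + $1,160 = $195,620 (under)
May 2021–Oct 2021: $38,110 + $25,350 + $31,520 + $59,680 + $1,160 + $5,020 = $160,840 (under)
Jun 2021–Nov 2021: $25,350 + $31,520 + $59,680 + $1,160 + $5,020 + $15,900 = $138,630 (under)
Jul 2021–Dec 2021: $31,520 + $59,680 + $1,160 + $5,020 + $15,900 + $670 = $113,950 (under)
Aug 2021–Jan 2022: $59,680 + $1,160 + $5,020 + $15,900 + $670 + $33,480 = $115,910 (under)
2 windows exceed the threshold.

2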